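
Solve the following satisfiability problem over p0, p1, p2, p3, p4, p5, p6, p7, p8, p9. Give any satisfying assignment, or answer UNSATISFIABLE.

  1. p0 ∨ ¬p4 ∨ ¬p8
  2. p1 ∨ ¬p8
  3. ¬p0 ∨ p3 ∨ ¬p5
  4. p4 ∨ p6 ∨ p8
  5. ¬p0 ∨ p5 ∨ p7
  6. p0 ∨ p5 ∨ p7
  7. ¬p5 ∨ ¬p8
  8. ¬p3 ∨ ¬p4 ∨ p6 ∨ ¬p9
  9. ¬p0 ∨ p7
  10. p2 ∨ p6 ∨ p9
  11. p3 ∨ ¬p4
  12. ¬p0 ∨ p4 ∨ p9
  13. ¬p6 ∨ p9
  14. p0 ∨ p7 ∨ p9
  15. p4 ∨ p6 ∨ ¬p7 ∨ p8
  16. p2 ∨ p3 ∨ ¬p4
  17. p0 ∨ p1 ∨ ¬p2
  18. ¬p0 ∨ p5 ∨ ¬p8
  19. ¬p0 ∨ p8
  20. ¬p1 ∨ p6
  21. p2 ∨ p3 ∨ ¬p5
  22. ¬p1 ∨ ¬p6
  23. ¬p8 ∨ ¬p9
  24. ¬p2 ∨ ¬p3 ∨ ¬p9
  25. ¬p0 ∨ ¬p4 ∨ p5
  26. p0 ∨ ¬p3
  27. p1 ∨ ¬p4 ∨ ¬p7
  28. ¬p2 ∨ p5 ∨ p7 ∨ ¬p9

p0: False, p1: False, p2: False, p3: False, p4: False, p5: False, p6: True, p7: True, p8: False, p9: True

Try p0 = True:
  (¬p0 ∨ p7) forces p7 = True.
  (¬p0 ∨ p8) forces p8 = True.
  (p1 ∨ ¬p8) forces p1 = True.
  (¬p5 ∨ ¬p8) forces p5 = False.
  clause (¬p0 ∨ p5 ∨ ¬p8) is falsified — backtrack.
So p0 = False.
  then (p0 ∨ ¬p3) forces p3 = False.
  then (p3 ∨ ¬p4) forces p4 = False.
Set p1 = False.
  then (p1 ∨ ¬p8) forces p8 = False.
  then (p4 ∨ p6 ∨ p8) forces p6 = True.
  then (¬p6 ∨ p9) forces p9 = True.
  then (p0 ∨ p1 ∨ ¬p2) forces p2 = False.
  then (p2 ∨ p3 ∨ ¬p5) forces p5 = False.
  then (p0 ∨ p5 ∨ p7) forces p7 = True.
All clauses satisfied.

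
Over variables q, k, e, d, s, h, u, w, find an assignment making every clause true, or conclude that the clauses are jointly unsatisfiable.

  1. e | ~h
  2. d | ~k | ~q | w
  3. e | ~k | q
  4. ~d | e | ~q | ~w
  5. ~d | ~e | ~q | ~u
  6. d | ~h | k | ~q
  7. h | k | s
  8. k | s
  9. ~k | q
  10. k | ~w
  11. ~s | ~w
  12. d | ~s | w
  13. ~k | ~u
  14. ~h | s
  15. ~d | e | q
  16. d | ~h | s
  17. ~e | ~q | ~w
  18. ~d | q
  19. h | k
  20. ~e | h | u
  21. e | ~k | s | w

q = True; k = True; e = False; d = False; s = False; h = False; u = False; w = True

Try q = False:
  (~k | q) forces k = False.
  (k | s) forces s = True.
  (k | ~w) forces w = False.
  (d | ~s | w) forces d = True.
  clause (~d | q) is falsified — backtrack.
So q = True.
Set k = True.
  then (~k | ~u) forces u = False.
Set e = False.
  then (e | ~h) forces h = False.
Set d = False.
  then (d | ~k | ~q | w) forces w = True.
  then (~s | ~w) forces s = False.
All clauses satisfied.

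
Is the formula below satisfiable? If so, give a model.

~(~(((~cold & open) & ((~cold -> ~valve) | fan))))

fan: False, open: True, cold: False, valve: False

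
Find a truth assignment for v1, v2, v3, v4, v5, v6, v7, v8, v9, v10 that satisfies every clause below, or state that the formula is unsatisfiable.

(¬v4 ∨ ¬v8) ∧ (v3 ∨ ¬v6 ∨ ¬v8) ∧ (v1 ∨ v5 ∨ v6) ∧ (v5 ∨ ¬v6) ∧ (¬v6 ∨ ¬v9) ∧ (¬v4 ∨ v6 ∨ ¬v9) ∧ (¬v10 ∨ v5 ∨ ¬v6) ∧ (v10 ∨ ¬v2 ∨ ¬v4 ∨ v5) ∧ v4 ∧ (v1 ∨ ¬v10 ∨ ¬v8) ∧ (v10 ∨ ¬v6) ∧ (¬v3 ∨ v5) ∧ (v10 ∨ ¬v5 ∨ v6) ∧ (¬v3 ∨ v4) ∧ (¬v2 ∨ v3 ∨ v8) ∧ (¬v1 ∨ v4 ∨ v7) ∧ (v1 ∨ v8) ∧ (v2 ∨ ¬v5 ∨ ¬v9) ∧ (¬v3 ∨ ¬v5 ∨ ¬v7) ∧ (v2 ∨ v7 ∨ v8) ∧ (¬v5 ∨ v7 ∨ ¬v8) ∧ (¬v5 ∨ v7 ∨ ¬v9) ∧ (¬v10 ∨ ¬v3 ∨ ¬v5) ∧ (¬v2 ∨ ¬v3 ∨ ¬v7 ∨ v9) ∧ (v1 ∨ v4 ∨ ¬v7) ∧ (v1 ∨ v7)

v1: True, v2: False, v3: False, v4: True, v5: True, v6: True, v7: True, v8: False, v9: False, v10: True

Unit clause (v4) forces v4 = True.
In (¬v4 ∨ ¬v8) only ¬v8 is left, so v8 = False.
In (v1 ∨ v8) only v1 is left, so v1 = True.
Set v2 = False.
  then (v2 ∨ v7 ∨ v8) forces v7 = True.
Try v3 = True:
  (¬v3 ∨ v5) forces v5 = True.
  clause (¬v3 ∨ ¬v5 ∨ ¬v7) is falsified — backtrack.
So v3 = False.
Set v5 = True.
  then (v2 ∨ ¬v5 ∨ ¬v9) forces v9 = False.
Set v6 = True.
  then (v10 ∨ ¬v6) forces v10 = True.
All clauses satisfied.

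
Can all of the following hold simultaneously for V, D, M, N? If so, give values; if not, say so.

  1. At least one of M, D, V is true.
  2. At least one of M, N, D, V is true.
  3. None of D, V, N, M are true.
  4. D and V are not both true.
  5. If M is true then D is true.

Case V = True:
  Constraint (3) is violated (V=T) — contradiction.
Case V = False:
  (3) forces D = False.
  (1) with D=F, V=F forces M = True.
  Constraint (3) is violated (M=T) — contradiction.
Both cases fail — unsatisfiable.

Unsatisfiable — no assignment works.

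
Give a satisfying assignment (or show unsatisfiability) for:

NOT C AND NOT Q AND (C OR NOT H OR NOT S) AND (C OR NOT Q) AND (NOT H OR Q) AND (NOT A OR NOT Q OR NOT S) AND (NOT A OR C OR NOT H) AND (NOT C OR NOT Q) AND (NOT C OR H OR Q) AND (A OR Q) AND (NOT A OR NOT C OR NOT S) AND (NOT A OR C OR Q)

Case Q = True:
  Clause (NOT Q) is falsified — contradiction.
Case Q = False:
  (NOT C) forces C = False.
  (NOT H OR Q) forces H = False.
  (A OR Q) forces A = True.
  Clause (NOT A OR C OR Q) is falsified — contradiction.
Both cases fail, so the formula is unsatisfiable.

Unsatisfiable — no assignment works.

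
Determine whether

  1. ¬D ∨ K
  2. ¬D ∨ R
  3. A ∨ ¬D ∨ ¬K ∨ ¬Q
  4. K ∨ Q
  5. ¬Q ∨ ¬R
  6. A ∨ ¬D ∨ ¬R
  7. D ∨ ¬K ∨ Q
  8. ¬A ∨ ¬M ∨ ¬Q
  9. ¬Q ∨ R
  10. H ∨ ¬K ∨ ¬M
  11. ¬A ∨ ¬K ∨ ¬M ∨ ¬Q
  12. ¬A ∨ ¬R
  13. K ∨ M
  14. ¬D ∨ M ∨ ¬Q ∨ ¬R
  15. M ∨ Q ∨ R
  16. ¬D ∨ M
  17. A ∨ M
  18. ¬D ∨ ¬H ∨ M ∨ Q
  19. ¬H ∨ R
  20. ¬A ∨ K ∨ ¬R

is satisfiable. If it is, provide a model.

The formula is unsatisfiable.

Case Q = True:
  (¬Q ∨ ¬R) forces R = False.
  Clause (¬Q ∨ R) is falsified — contradiction.
Case Q = False:
  (K ∨ Q) forces K = True.
  (D ∨ ¬K ∨ Q) forces D = True.
  (¬D ∨ R) forces R = True.
  (A ∨ ¬D ∨ ¬R) forces A = True.
  Clause (¬A ∨ ¬R) is falsified — contradiction.
Both cases fail, so the formula is unsatisfiable.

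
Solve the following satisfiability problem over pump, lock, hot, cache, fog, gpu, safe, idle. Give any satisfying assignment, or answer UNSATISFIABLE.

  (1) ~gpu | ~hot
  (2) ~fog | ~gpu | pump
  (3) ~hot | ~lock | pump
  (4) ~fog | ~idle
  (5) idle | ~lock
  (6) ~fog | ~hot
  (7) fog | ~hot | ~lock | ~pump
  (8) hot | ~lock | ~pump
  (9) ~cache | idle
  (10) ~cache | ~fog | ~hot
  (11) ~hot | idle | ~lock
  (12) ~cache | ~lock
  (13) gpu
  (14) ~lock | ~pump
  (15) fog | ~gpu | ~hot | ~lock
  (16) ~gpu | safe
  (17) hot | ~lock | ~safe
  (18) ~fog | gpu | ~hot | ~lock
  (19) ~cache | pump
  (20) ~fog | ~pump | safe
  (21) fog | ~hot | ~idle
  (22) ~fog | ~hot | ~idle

pump: False, lock: False, hot: False, cache: False, fog: False, gpu: True, safe: True, idle: False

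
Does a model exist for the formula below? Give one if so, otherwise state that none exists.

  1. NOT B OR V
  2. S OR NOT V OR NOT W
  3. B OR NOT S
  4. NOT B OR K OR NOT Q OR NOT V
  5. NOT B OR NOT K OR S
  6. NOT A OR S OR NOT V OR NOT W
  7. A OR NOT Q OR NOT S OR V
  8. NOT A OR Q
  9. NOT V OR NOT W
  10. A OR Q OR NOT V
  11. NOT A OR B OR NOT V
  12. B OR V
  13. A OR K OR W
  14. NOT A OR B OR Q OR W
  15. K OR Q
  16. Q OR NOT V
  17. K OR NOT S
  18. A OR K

V: True, W: False, A: False, B: False, S: False, Q: True, K: True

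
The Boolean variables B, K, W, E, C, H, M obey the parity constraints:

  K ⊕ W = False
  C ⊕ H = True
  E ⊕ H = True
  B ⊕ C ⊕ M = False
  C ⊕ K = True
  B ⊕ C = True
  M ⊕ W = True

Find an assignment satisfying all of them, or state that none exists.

B=F; K=F; W=F; E=T; C=T; H=F; M=T

K ⊕ W = F ⊕ F = False ✓
C ⊕ H = T ⊕ F = True ✓
E ⊕ H = T ⊕ F = True ✓
B ⊕ C ⊕ M = F ⊕ T ⊕ T = False ✓
C ⊕ K = T ⊕ F = True ✓
B ⊕ C = F ⊕ T = True ✓
M ⊕ W = T ⊕ F = True ✓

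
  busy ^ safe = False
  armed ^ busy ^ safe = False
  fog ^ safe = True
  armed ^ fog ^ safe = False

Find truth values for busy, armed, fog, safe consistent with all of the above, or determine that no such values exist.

Unsatisfiable

Adding constraints 1, 2, 3, 4 mod 2: every variable appears an even number of times on the left, so the left side is 0.
But the right sides sum to 1 (mod 2). 0 ≠ 1 — the system is inconsistent.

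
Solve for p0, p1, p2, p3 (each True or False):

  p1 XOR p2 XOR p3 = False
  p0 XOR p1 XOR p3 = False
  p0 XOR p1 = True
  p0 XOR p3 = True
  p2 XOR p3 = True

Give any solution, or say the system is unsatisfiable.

p0: False, p1: True, p2: False, p3: True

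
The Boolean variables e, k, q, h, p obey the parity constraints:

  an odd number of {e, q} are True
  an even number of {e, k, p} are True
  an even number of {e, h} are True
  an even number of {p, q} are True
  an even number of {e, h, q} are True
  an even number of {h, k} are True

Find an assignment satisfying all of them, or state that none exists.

e=T, k=T, q=F, h=T, p=F

{e, q}: 1 true → odd ✓
{e, k, p}: 2 true → even ✓
{e, h}: 2 true → even ✓
{p, q}: 0 true → even ✓
{e, h, q}: 2 true → even ✓
{h, k}: 2 true → even ✓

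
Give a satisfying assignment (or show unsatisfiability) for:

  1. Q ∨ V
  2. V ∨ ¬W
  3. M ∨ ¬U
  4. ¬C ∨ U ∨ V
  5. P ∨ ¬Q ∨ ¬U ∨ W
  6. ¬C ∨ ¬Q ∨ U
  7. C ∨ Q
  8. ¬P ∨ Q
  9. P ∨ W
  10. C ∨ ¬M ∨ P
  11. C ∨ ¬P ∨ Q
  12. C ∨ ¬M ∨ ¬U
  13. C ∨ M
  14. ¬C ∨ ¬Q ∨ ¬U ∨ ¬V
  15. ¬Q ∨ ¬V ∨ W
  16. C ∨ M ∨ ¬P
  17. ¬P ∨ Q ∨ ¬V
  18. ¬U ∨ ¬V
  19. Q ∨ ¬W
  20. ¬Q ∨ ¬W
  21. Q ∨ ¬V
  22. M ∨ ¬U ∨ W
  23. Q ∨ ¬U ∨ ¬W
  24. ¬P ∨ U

P = True, M = True, W = False, U = True, Q = True, V = False, C = True

Try P = False:
  (P ∨ W) forces W = True.
  (V ∨ ¬W) forces V = True.
  (¬U ∨ ¬V) forces U = False.
  (Q ∨ ¬W) forces Q = True.
  clause (¬Q ∨ ¬W) is falsified — backtrack.
So P = True.
  then (¬P ∨ Q) forces Q = True.
  then (¬Q ∨ ¬W) forces W = False.
  then (¬P ∨ U) forces U = True.
  then (M ∨ ¬U) forces M = True.
  then (C ∨ ¬M ∨ ¬U) forces C = True.
  then (¬C ∨ ¬Q ∨ ¬U ∨ ¬V) forces V = False.
All clauses satisfied.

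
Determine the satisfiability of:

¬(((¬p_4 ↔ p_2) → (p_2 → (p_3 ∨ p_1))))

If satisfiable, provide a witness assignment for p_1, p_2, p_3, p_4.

p_1: False, p_2: True, p_3: False, p_4: False

  ¬(((¬p_4 ↔ p_2) → (p_2 → (p_3 ∨ p_1)))) = True
    (¬p_4 ↔ p_2) → (p_2 → (p_3 ∨ p_1)) = False
      ¬p_4 ↔ p_2 = True
        ¬p_4 = True
      p_2 → (p_3 ∨ p_1) = False
        p_3 ∨ p_1 = False
The formula evaluates to True.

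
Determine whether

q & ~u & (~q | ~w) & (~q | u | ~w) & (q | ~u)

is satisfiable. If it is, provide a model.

w=F, u=F, q=T

Unit clause (q) forces q = True.
Unit clause (~u) forces u = False.
In (~q | ~w) only ~w is left, so w = False.
All clauses satisfied.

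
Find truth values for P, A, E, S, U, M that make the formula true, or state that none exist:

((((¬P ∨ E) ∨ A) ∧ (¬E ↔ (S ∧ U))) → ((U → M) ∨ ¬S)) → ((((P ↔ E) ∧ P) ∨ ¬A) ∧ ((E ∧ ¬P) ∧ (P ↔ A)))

P = False; A = False; E = False; S = True; U = True; M = False

  ((((¬P ∨ E) ∨ A) ∧ (¬E ↔ (S ∧ U))) → ((U → M) ∨ ¬S)) → ((((P ↔ E) ∧ P) ∨ ¬A) ∧ ((E ∧ ¬P) ∧ (P ↔ A))) = True
    (((¬P ∨ E) ∨ A) ∧ (¬E ↔ (S ∧ U))) → ((U → M) ∨ ¬S) = False
      ((¬P ∨ E) ∨ A) ∧ (¬E ↔ (S ∧ U)) = True
        (¬P ∨ E) ∨ A = True
          ¬P ∨ E = True
            ¬P = True
        ¬E ↔ (S ∧ U) = True
          ¬E = True
          S ∧ U = True
      (U → M) ∨ ¬S = False
        U → M = False
        ¬S = False
    (((P ↔ E) ∧ P) ∨ ¬A) ∧ ((E ∧ ¬P) ∧ (P ↔ A)) = False
      ((P ↔ E) ∧ P) ∨ ¬A = True
        (P ↔ E) ∧ P = False
          P ↔ E = True
        ¬A = True
      (E ∧ ¬P) ∧ (P ↔ A) = False
        E ∧ ¬P = False
          ¬P = True
        P ↔ A = True
The formula evaluates to True.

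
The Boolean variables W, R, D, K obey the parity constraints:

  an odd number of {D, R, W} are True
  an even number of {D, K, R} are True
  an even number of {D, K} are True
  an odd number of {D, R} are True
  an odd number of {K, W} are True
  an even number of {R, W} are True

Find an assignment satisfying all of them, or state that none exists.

W: False; R: False; D: True; K: True

{D, R, W}: 1 true → odd ✓
{D, K, R}: 2 true → even ✓
{D, K}: 2 true → even ✓
{D, R}: 1 true → odd ✓
{K, W}: 1 true → odd ✓
{R, W}: 0 true → even ✓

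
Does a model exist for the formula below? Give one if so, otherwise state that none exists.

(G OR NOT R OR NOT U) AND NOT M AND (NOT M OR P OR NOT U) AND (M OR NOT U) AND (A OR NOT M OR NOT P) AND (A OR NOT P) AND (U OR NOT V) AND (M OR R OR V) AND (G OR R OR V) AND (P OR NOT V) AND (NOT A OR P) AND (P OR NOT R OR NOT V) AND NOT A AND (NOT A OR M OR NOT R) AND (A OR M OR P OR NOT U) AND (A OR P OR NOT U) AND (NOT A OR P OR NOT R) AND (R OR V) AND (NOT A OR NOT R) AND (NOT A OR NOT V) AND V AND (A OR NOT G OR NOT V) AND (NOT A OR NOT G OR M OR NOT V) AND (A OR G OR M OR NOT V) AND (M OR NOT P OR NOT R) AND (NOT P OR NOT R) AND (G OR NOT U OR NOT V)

Case V = True:
  (NOT M) forces M = False.
  (M OR NOT U) forces U = False.
  Clause (U OR NOT V) is falsified — contradiction.
Case V = False:
  Clause (V) is falsified — contradiction.
Both cases fail, so the formula is unsatisfiable.

UNSATISFIABLE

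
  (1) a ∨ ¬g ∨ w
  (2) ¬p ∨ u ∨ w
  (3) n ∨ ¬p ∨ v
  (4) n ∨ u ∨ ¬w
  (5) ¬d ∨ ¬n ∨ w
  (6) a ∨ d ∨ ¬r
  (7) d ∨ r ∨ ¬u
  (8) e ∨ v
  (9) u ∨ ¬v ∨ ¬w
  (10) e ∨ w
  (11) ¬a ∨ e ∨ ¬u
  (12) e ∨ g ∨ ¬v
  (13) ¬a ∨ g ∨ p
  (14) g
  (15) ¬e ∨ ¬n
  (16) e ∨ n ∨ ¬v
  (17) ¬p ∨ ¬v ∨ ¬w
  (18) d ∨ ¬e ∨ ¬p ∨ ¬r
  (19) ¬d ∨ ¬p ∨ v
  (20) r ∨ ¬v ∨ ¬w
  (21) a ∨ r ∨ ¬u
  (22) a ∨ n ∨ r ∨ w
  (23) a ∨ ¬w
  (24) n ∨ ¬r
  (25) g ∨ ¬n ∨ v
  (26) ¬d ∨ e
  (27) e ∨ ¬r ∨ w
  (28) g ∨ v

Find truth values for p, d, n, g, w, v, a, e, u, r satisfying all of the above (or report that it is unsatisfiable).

Unit clause (g) forces g = True.
Set p = False.
Set d = True.
  then (¬d ∨ e) forces e = True.
  then (¬e ∨ ¬n) forces n = False.
  then (n ∨ ¬r) forces r = False.
Set w = False.
  then (a ∨ ¬g ∨ w) forces a = True.
Set v = True.
Set u = True.
All clauses satisfied.

p = False, d = True, n = False, g = True, w = False, v = True, a = True, e = True, u = True, r = False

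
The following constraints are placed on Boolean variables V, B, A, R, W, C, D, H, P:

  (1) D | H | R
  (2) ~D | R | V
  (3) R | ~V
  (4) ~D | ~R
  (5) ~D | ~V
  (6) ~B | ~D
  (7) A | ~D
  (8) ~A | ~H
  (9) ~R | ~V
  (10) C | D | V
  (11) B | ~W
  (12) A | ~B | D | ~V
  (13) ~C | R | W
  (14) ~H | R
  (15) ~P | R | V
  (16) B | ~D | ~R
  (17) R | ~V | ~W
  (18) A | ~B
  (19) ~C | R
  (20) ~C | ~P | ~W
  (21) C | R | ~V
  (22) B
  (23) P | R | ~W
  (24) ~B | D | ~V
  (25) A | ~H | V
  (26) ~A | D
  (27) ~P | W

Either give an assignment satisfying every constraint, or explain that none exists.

No satisfying assignment exists.

Case B = True:
  (~B | ~D) forces D = False.
  (A | ~B) forces A = True.
  Clause (~A | D) is falsified — contradiction.
Case B = False:
  Clause (B) is falsified — contradiction.
Both cases fail, so the formula is unsatisfiable.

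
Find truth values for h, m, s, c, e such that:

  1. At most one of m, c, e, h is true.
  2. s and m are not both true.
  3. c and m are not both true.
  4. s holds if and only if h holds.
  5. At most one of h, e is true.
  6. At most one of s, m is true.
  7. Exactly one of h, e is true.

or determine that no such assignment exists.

h=T, m=F, s=T, c=F, e=F

  (1) {m, c, e, h}: 1 true — at most one ✓
  (2) s=T, m=F — not both ✓
  (3) c=F, m=F — not both ✓
  (4) s=T, h=T — same ✓
  (5) {h, e}: 1 true — at most one ✓
  (6) {s, m}: 1 true — at most one ✓
  (7) {h, e}: 1 true — exactly one ✓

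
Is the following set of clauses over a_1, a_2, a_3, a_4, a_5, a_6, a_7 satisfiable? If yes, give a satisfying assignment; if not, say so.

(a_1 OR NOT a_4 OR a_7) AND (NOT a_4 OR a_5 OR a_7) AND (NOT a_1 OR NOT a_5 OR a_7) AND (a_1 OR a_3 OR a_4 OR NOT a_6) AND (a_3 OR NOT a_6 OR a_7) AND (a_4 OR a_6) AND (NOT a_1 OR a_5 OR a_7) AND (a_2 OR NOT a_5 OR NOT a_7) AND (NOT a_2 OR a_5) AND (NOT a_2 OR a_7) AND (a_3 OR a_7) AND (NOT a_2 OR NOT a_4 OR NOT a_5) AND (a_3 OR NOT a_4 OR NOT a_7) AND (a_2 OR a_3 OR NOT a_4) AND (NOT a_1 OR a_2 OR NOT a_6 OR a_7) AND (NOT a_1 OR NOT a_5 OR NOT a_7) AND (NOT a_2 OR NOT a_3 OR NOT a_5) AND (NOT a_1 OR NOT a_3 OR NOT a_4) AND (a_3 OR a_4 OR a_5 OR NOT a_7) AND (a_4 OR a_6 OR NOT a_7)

Set a_1 = False.
Set a_2 = False.
Try a_3 = False:
  (a_3 OR a_7) forces a_7 = True.
  (a_2 OR NOT a_5 OR NOT a_7) forces a_5 = False.
  (a_3 OR NOT a_4 OR NOT a_7) forces a_4 = False.
  clause (a_3 OR a_4 OR a_5 OR NOT a_7) is falsified — backtrack.
So a_3 = True.
Set a_4 = False.
  then (a_4 OR a_6) forces a_6 = True.
Set a_5 = False.
Set a_7 = True.
All clauses satisfied.

a_1=F, a_2=F, a_3=T, a_4=F, a_5=F, a_6=T, a_7=T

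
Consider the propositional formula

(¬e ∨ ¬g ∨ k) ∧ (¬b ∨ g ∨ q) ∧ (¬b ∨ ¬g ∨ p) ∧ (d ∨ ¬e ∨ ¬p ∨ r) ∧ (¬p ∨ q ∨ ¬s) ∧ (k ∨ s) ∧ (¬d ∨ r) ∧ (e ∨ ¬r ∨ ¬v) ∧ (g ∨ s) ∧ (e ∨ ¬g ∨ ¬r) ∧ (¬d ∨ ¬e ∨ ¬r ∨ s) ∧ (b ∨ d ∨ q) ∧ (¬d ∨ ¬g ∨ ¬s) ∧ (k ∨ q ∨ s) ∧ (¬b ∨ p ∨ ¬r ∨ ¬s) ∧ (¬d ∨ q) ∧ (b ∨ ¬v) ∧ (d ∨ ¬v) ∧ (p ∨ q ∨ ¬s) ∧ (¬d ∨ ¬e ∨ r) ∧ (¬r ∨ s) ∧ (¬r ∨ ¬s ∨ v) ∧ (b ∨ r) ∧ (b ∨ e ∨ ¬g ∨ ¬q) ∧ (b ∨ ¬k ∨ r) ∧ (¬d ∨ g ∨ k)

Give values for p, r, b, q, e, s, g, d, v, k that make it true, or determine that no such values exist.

Set p = True.
Set r = False.
  then (¬d ∨ r) forces d = False.
  then (d ∨ ¬v) forces v = False.
  then (b ∨ r) forces b = True.
  then (d ∨ ¬e ∨ ¬p ∨ r) forces e = False.
Set q = True.
Set s = True.
Set g = True.
Set k = False.
All clauses satisfied.

p: True, r: False, b: True, q: True, e: False, s: True, g: True, d: False, v: False, k: False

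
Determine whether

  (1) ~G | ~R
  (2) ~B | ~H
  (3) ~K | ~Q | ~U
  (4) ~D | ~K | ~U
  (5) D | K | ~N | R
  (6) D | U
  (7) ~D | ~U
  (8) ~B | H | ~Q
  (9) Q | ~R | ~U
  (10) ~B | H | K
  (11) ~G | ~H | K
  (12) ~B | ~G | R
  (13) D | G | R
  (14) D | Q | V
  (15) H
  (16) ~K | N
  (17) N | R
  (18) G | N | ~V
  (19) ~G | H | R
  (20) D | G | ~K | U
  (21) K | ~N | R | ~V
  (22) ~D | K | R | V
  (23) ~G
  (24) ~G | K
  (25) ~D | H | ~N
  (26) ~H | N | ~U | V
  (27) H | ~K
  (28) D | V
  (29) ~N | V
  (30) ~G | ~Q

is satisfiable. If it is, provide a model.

N: True, R: False, K: True, H: True, Q: True, B: False, D: True, G: False, V: True, U: False

Unit clause (H) forces H = True.
Unit clause (~G) forces G = False.
In (~B | ~H) only ~B is left, so B = False.
Set N = True.
  then (~N | V) forces V = True.
Set R = False.
  then (D | G | R) forces D = True.
  then (K | ~N | R | ~V) forces K = True.
  then (~D | ~K | ~U) forces U = False.
Set Q = True.
All clauses satisfied.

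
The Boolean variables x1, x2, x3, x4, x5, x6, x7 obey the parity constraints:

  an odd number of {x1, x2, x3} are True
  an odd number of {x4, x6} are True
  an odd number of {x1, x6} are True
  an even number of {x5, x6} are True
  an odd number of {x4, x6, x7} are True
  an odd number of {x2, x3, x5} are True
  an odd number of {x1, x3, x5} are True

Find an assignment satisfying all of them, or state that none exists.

The formula is unsatisfiable.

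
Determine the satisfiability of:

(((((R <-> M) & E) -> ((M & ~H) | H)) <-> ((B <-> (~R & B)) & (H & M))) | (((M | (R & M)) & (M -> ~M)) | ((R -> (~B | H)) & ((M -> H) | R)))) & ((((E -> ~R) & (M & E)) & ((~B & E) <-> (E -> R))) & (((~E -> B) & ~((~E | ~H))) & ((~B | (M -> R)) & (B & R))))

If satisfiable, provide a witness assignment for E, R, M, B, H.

No satisfying assignment exists.

Case H = True: the formula simplifies to (((E -> ~R) & (M & E)) & ((~B & E) <-> (E -> R))) & (((~E -> B) & ~(~E)) & ((~B | (M -> R)) & (B & R))).
  E = True: simplifies to ((~R & M) & (~B <-> R)) & ((~B | (M -> R)) & (B & R)).
    R = True: the conjunct ~R is False.
    R = False: the conjunct R is False.
  E = False: the conjunct E is False.
Case H = False: the conjunct ~((~E | ~H)) becomes ~((~E | True)) = False.
Both cases fail — unsatisfiable.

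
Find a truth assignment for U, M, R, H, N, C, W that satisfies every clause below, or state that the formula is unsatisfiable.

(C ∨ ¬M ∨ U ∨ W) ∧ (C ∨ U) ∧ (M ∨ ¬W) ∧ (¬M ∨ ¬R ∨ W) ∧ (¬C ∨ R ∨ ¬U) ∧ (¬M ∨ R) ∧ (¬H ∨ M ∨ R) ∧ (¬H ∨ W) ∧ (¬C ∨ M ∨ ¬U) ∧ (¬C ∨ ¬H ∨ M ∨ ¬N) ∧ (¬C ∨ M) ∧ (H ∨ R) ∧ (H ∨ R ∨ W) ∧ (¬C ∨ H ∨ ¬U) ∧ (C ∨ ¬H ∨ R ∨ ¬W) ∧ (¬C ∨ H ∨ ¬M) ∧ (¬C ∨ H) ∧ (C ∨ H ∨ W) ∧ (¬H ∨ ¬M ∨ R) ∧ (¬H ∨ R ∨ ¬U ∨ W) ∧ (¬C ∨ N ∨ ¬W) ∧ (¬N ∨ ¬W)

U = True, M = True, R = True, H = True, N = False, C = False, W = True

Set U = True.
Try M = False:
  (M ∨ ¬W) forces W = False.
  (¬H ∨ W) forces H = False.
  (¬C ∨ M ∨ ¬U) forces C = False.
  clause (C ∨ H ∨ W) is falsified — backtrack.
So M = True.
  then (¬M ∨ R) forces R = True.
  then (¬M ∨ ¬R ∨ W) forces W = True.
  then (¬N ∨ ¬W) forces N = False.
  then (¬C ∨ N ∨ ¬W) forces C = False.
Set H = True.
All clauses satisfied.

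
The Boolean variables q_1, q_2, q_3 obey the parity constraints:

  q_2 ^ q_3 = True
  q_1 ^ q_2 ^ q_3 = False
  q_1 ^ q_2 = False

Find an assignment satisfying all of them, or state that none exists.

q_1: True, q_2: True, q_3: False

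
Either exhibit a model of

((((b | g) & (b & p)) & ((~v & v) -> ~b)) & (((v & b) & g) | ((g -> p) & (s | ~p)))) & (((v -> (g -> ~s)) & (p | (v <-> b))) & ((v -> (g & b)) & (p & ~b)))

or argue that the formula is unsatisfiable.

Case b = True: the conjunct ~b is False.
Case b = False: the conjunct b is False.
Both cases fail — unsatisfiable.

Unsatisfiable — no assignment works.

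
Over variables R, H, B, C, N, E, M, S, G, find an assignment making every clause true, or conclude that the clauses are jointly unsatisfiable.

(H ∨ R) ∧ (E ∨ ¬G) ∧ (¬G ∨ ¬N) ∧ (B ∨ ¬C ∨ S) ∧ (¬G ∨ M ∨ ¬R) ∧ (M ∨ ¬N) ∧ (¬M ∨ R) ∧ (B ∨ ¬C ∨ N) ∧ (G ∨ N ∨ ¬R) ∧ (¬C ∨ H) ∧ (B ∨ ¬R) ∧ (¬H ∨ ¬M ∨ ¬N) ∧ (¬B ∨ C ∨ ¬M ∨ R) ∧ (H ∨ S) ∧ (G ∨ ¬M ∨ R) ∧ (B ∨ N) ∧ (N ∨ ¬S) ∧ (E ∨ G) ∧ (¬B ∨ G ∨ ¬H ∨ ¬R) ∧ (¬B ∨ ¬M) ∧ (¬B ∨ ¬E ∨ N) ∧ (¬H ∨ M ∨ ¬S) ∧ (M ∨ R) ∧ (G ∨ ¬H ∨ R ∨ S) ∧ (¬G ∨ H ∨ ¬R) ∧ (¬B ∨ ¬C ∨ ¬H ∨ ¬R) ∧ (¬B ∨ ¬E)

No satisfying assignment exists.

Case E = True:
  (¬B ∨ ¬E) forces B = False.
  (B ∨ ¬R) forces R = False.
  (H ∨ R) forces H = True.
  (¬M ∨ R) forces M = False.
  Clause (M ∨ R) is falsified — contradiction.
Case E = False:
  (E ∨ ¬G) forces G = False.
  Clause (E ∨ G) is falsified — contradiction.
Both cases fail, so the formula is unsatisfiable.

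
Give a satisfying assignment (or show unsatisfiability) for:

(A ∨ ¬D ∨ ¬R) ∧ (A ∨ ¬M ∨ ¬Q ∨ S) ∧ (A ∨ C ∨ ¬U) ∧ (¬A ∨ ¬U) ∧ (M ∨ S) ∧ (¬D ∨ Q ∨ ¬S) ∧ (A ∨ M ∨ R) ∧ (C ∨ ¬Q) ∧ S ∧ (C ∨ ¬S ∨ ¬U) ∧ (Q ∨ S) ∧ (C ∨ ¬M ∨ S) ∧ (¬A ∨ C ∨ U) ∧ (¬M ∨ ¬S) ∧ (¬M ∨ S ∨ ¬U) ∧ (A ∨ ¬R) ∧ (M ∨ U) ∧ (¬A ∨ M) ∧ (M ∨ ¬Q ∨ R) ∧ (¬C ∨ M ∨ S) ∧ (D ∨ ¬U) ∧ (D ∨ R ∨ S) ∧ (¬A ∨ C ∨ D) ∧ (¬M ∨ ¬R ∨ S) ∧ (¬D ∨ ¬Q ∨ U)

Unsatisfiable

Case S = True:
  (¬M ∨ ¬S) forces M = False.
  (M ∨ U) forces U = True.
  (¬A ∨ ¬U) forces A = False.
  (A ∨ C ∨ ¬U) forces C = True.
  (A ∨ M ∨ R) forces R = True.
  Clause (A ∨ ¬R) is falsified — contradiction.
Case S = False:
  Clause (S) is falsified — contradiction.
Both cases fail, so the formula is unsatisfiable.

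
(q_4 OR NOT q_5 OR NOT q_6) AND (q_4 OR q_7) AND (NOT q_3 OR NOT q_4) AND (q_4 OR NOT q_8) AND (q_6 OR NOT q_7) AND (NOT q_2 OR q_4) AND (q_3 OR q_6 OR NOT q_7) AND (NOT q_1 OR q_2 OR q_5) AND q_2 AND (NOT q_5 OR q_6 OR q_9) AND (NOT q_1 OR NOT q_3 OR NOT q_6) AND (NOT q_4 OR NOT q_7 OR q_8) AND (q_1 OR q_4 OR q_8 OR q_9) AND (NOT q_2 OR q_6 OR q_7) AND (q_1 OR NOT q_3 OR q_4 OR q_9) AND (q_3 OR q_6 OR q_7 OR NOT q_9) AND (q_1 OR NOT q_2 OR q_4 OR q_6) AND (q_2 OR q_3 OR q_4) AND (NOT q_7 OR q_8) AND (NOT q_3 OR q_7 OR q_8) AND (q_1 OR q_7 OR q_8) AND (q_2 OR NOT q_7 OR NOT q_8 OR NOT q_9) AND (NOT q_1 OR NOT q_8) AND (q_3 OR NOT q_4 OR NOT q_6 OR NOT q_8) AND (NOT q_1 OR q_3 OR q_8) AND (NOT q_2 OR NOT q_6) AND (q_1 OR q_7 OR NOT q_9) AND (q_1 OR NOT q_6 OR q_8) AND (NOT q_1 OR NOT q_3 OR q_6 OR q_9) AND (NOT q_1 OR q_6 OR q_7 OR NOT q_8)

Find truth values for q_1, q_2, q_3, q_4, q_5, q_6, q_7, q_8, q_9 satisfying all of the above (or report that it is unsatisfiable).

Case q_2 = True:
  (NOT q_2 OR q_4) forces q_4 = True.
  (NOT q_3 OR NOT q_4) forces q_3 = False.
  (NOT q_2 OR NOT q_6) forces q_6 = False.
  (q_6 OR NOT q_7) forces q_7 = False.
  Clause (NOT q_2 OR q_6 OR q_7) is falsified — contradiction.
Case q_2 = False:
  Clause (q_2) is falsified — contradiction.
Both cases fail, so the formula is unsatisfiable.

Unsatisfiable — no assignment works.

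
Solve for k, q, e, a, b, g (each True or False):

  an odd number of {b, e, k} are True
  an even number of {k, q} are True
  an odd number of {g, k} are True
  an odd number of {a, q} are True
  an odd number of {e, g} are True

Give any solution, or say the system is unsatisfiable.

k: False, q: False, e: False, a: True, b: True, g: True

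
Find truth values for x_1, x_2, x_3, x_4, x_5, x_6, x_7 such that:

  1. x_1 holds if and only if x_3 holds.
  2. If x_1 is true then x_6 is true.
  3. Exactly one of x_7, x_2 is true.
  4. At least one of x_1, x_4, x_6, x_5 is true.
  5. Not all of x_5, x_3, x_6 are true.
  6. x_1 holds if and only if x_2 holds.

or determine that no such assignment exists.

x_1 = True, x_2 = True, x_3 = True, x_4 = False, x_5 = False, x_6 = True, x_7 = False

  (1) x_1=T, x_3=T — same ✓
  (2) x_1=T ⇒ x_6: T ✓
  (3) {x_7, x_2}: 1 true — exactly one ✓
  (4) {x_1, x_4, x_6, x_5}: 2 true — at least one ✓
  (5) {x_5, x_3, x_6}: 2/3 true — not all ✓
  (6) x_1=T, x_2=T — same ✓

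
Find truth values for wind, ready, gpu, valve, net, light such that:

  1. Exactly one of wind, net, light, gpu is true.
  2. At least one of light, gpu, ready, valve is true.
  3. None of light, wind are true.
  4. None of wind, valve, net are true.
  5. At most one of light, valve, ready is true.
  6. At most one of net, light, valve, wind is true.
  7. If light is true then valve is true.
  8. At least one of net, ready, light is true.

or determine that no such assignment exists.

wind=F, ready=T, gpu=T, valve=F, net=F, light=F

  (1) {wind, net, light, gpu}: 1 true — exactly one ✓
  (2) {light, gpu, ready, valve}: 2 true — at least one ✓
  (3) {light, wind}: 0 true — none ✓
  (4) {wind, valve, net}: 0 true — none ✓
  (5) {light, valve, ready}: 1 true — at most one ✓
  (6) {net, light, valve, wind}: 0 true — at most one ✓
  (7) light=F ⇒ valve: vacuous ✓
  (8) {net, ready, light}: 1 true — at least one ✓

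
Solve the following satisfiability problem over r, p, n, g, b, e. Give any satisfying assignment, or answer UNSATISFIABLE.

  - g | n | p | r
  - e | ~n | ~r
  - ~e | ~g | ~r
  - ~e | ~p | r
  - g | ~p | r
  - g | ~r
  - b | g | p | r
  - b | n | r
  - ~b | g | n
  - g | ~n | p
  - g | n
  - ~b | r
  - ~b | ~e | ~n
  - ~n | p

r = True, p = False, n = False, g = True, b = False, e = False

Set r = True.
  then (g | ~r) forces g = True.
  then (~e | ~g | ~r) forces e = False.
  then (e | ~n | ~r) forces n = False.
Set p = False.
Set b = False.
All clauses satisfied.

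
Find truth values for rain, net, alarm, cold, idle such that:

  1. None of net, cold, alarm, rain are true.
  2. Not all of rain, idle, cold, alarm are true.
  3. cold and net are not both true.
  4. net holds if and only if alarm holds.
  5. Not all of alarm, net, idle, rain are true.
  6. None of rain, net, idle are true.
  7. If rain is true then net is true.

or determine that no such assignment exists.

rain=F, net=F, alarm=F, cold=F, idle=F

  (1) {net, cold, alarm, rain}: 0 true — none ✓
  (2) {rain, idle, cold, alarm}: 0/4 true — not all ✓
  (3) cold=F, net=F — not both ✓
  (4) net=F, alarm=F — same ✓
  (5) {alarm, net, idle, rain}: 0/4 true — not all ✓
  (6) {rain, net, idle}: 0 true — none ✓
  (7) rain=F ⇒ net: vacuous ✓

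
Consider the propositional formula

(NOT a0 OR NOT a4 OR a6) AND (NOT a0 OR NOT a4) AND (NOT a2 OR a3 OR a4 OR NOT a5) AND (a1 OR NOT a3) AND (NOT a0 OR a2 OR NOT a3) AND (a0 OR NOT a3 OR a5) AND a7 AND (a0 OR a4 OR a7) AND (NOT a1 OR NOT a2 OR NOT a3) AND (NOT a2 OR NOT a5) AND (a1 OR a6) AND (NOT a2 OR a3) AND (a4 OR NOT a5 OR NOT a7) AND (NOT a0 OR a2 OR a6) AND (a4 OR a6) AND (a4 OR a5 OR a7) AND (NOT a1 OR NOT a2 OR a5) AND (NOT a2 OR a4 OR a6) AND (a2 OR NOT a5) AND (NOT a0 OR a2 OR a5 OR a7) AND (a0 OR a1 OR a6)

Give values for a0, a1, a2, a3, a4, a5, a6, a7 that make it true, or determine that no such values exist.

a0=F, a1=T, a2=F, a3=F, a4=F, a5=F, a6=T, a7=T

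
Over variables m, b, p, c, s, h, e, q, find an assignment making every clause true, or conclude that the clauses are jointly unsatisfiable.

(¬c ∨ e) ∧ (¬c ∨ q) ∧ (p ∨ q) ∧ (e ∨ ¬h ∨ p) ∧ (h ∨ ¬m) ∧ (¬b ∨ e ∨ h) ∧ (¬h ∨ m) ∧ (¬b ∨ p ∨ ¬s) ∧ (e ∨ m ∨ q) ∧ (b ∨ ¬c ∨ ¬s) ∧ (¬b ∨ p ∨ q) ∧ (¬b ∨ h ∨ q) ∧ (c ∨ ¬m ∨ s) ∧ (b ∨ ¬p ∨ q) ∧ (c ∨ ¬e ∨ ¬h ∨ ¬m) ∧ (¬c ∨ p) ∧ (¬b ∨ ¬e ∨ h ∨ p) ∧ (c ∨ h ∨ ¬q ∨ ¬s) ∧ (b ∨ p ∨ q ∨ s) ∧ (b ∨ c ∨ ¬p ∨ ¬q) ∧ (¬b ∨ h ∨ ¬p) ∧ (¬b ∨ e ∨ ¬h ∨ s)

m = True; b = True; p = True; c = True; s = True; h = True; e = True; q = True

Set m = True.
  then (h ∨ ¬m) forces h = True.
Set b = True.
Set p = True.
Set c = True.
  then (¬c ∨ e) forces e = True.
  then (¬c ∨ q) forces q = True.
Set s = True.
All clauses satisfied.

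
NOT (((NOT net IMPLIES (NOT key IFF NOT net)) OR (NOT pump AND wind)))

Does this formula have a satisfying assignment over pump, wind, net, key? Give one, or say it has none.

pump: False, wind: False, net: False, key: True

  NOT (((NOT net IMPLIES (NOT key IFF NOT net)) OR (NOT pump AND wind))) = True
    (NOT net IMPLIES (NOT key IFF NOT net)) OR (NOT pump AND wind) = False
      NOT net IMPLIES (NOT key IFF NOT net) = False
        NOT net = True
        NOT key IFF NOT net = False
          NOT key = False
          NOT net = True
      NOT pump AND wind = False
        NOT pump = True
The formula evaluates to True.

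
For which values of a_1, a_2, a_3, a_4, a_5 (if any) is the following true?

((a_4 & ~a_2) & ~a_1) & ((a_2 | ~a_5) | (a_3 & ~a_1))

a_1 = False, a_2 = False, a_3 = False, a_4 = True, a_5 = False

  (a_4 & ~a_2) & ~a_1 = True
    a_4 & ~a_2 = True
      ~a_2 = True
    ~a_1 = True
  (a_2 | ~a_5) | (a_3 & ~a_1) = True
    a_2 | ~a_5 = True
      ~a_5 = True
    a_3 & ~a_1 = False
      ~a_1 = True
Both conjuncts True, so the formula holds.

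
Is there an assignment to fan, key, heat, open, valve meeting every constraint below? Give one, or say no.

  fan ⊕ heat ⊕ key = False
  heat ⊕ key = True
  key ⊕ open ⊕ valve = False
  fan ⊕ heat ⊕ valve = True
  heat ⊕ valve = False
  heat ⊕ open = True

fan=T; key=T; heat=F; open=T; valve=F

fan ⊕ heat ⊕ key = T ⊕ F ⊕ T = False ✓
heat ⊕ key = F ⊕ T = True ✓
key ⊕ open ⊕ valve = T ⊕ T ⊕ F = False ✓
fan ⊕ heat ⊕ valve = T ⊕ F ⊕ F = True ✓
heat ⊕ valve = F ⊕ F = False ✓
heat ⊕ open = F ⊕ T = True ✓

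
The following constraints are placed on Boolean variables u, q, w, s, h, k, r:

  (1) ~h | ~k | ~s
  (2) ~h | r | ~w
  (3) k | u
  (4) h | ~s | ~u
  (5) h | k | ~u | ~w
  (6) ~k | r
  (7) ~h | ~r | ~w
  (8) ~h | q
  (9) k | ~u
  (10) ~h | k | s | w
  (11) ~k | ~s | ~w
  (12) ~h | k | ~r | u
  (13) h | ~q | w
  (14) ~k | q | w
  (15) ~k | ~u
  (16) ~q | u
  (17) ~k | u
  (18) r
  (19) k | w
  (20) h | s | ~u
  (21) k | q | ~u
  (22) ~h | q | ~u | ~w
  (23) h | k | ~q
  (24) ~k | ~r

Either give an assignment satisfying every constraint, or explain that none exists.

Unsatisfiable

Case u = True:
  (k | ~u) forces k = True.
  Clause (~k | ~u) is falsified — contradiction.
Case u = False:
  (k | u) forces k = True.
  Clause (~k | u) is falsified — contradiction.
Both cases fail, so the formula is unsatisfiable.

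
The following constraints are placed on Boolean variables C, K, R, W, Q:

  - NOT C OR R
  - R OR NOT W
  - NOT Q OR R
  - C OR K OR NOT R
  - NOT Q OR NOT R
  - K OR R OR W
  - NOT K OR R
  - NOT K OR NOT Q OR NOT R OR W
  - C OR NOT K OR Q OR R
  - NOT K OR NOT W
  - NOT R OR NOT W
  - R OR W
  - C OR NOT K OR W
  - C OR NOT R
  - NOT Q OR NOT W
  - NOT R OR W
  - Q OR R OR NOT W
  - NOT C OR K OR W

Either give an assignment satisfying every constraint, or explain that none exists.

No satisfying assignment exists.

Case W = True:
  (R OR NOT W) forces R = True.
  Clause (NOT R OR NOT W) is falsified — contradiction.
Case W = False:
  (R OR W) forces R = True.
  Clause (NOT R OR W) is falsified — contradiction.
Both cases fail, so the formula is unsatisfiable.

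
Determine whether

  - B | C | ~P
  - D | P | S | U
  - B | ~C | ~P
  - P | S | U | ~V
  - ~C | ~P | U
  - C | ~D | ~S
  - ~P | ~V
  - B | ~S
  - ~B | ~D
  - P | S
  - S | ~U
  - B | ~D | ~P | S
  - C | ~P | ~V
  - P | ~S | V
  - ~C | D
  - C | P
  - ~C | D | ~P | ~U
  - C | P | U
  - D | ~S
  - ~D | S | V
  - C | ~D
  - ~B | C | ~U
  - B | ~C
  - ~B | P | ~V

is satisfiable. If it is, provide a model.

Try U = True:
  (S | ~U) forces S = True.
  (B | ~S) forces B = True.
  (~B | ~D) forces D = False.
  clause (D | ~S) is falsified — backtrack.
So U = False.
Set V = False.
Set P = True.
  then (~C | ~P | U) forces C = False.
  then (C | ~D) forces D = False.
  then (B | C | ~P) forces B = True.
  then (D | ~S) forces S = False.
All clauses satisfied.

U = False, V = False, P = True, C = False, S = False, D = False, B = True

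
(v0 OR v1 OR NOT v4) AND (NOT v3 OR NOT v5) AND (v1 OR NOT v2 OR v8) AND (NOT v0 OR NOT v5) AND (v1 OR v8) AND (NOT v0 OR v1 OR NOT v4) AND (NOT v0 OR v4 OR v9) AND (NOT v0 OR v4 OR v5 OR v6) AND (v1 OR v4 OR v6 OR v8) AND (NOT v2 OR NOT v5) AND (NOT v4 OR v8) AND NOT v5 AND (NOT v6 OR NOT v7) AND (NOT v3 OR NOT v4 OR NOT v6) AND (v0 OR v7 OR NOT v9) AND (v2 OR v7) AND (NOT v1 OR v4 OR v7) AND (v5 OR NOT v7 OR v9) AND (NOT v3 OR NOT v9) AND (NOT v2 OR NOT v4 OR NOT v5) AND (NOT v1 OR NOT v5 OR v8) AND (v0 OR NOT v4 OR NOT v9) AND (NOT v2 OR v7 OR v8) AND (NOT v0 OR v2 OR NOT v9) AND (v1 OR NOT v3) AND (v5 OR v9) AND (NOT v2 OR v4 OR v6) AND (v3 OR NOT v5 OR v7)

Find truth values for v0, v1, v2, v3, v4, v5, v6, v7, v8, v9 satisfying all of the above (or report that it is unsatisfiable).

Unit clause (NOT v5) forces v5 = False.
In (v5 OR v9) only v9 is left, so v9 = True.
In (NOT v3 OR NOT v9) only NOT v3 is left, so v3 = False.
Set v0 = False.
  then (v0 OR v7 OR NOT v9) forces v7 = True.
  then (v0 OR NOT v4 OR NOT v9) forces v4 = False.
  then (NOT v6 OR NOT v7) forces v6 = False.
  then (NOT v2 OR v4 OR v6) forces v2 = False.
Set v1 = True.
Set v8 = True.
All clauses satisfied.

v0 = False, v1 = True, v2 = False, v3 = False, v4 = False, v5 = False, v6 = False, v7 = True, v8 = True, v9 = True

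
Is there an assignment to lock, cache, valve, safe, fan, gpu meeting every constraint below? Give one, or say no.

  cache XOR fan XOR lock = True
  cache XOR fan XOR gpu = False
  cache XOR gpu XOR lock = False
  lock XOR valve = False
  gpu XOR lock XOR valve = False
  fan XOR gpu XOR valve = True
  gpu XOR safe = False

Adding constraints 2, 3, 5, 6 mod 2: every variable appears an even number of times on the left, so the left side is 0.
But the right sides sum to 1 (mod 2). 0 ≠ 1 — the system is inconsistent.

Unsatisfiable — no assignment works.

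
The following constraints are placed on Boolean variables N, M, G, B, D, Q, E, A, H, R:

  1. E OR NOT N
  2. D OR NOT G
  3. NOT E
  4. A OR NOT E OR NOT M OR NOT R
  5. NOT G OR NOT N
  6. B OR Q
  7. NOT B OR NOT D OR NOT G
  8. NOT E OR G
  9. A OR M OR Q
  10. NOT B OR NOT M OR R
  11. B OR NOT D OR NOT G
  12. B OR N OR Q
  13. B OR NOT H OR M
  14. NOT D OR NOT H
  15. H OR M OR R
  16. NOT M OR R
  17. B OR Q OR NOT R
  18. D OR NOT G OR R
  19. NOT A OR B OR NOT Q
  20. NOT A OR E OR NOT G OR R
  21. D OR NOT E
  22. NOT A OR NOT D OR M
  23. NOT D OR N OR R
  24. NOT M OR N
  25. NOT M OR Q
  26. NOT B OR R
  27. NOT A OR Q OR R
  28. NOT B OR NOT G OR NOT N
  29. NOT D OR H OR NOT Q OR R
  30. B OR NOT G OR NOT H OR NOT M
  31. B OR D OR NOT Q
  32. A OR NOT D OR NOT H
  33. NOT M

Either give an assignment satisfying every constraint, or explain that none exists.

N = False, M = False, G = False, B = True, D = False, Q = True, E = False, A = False, H = False, R = True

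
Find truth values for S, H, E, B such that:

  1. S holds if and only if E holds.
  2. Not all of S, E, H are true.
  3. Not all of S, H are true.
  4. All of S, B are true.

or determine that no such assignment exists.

S = True, H = False, E = True, B = True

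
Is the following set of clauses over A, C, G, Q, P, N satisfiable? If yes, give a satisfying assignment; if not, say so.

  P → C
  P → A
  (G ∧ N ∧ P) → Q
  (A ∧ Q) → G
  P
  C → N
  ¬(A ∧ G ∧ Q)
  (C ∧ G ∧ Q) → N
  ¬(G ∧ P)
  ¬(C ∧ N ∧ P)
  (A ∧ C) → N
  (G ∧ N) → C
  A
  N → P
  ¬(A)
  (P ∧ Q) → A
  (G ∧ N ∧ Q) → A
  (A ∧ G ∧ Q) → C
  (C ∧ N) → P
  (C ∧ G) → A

Case A = True:
  Clause (¬A) is falsified — contradiction.
Case A = False:
  Clause (A) is falsified — contradiction.
Both cases fail, so the formula is unsatisfiable.

The formula is unsatisfiable.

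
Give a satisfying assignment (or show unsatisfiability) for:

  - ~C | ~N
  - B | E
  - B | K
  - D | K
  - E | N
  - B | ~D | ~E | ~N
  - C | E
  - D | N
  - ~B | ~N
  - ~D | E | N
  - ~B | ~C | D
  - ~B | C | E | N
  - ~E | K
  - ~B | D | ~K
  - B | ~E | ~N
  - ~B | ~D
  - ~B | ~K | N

Set E = True.
  then (~E | K) forces K = True.
Try D = False:
  (D | N) forces N = True.
  (~C | ~N) forces C = False.
  (~B | ~N) forces B = False.
  clause (B | ~E | ~N) is falsified — backtrack.
So D = True.
  then (~B | ~D) forces B = False.
  then (B | ~D | ~E | ~N) forces N = False.
Set C = False.
All clauses satisfied.

E = True, K = True, D = True, C = False, B = False, N = False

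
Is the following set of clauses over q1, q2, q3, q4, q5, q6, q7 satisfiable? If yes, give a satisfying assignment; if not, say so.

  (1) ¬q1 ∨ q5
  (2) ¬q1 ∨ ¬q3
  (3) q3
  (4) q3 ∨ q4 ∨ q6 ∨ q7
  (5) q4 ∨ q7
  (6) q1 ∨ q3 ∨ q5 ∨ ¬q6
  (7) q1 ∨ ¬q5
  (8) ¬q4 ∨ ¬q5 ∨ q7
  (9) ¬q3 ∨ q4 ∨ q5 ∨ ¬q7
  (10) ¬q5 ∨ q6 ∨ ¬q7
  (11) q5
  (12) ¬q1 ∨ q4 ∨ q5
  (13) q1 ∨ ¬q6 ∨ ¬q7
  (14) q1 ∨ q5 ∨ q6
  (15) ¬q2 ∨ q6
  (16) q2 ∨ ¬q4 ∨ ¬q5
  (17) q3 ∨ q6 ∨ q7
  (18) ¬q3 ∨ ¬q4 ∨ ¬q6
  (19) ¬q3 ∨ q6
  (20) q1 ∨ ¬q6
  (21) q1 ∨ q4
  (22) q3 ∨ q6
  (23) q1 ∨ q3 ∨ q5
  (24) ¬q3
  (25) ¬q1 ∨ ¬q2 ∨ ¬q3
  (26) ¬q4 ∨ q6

Unsatisfiable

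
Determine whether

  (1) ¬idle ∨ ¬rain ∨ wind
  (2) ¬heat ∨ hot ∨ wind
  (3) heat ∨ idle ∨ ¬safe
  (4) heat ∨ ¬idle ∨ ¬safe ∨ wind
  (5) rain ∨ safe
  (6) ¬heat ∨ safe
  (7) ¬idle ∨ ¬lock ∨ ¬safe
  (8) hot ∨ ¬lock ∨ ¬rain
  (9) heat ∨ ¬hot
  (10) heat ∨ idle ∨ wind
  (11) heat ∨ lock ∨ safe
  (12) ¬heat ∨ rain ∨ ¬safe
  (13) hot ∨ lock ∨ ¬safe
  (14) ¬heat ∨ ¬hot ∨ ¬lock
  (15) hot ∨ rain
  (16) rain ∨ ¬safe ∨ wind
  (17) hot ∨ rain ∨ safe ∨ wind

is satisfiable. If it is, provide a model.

hot = True, heat = True, safe = True, lock = False, rain = True, idle = False, wind = False

Try hot = False:
  (hot ∨ rain) forces rain = True.
  (hot ∨ ¬lock ∨ ¬rain) forces lock = False.
  (hot ∨ lock ∨ ¬safe) forces safe = False.
  (¬heat ∨ safe) forces heat = False.
  clause (heat ∨ lock ∨ safe) is falsified — backtrack.
So hot = True.
  then (heat ∨ ¬hot) forces heat = True.
  then (¬heat ∨ ¬hot ∨ ¬lock) forces lock = False.
  then (¬heat ∨ safe) forces safe = True.
  then (¬heat ∨ rain ∨ ¬safe) forces rain = True.
Set idle = False.
Set wind = False.
All clauses satisfied.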